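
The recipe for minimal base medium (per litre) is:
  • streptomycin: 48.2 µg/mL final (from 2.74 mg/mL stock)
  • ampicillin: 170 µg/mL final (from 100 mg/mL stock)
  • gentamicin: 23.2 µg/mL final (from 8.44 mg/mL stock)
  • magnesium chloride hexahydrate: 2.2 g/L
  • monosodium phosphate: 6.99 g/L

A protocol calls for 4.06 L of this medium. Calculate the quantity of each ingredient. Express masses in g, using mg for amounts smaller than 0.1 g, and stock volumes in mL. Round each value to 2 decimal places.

streptomycin 71.42 mL; ampicillin 6.90 mL; gentamicin 11.16 mL; magnesium chloride hexahydrate 8.93 g; monosodium phosphate 28.38 g

Working volume: 4.06 L.
streptomycin: V = C2·V2/C1 = 48.2 µg/mL × 4060 mL ÷ 2740 µg/mL = 71.42 mL
ampicillin: C1V1 = C2V2 → 170 µg/mL × 4060 mL ÷ 100000 µg/mL = 6.90 mL
gentamicin: V = C2·V2/C1 = 23.2 µg/mL × 4060 mL ÷ 8440 µg/mL = 11.16 mL
magnesium chloride hexahydrate: 2.2 g/L × 4.06 L = 8.93 g
monosodium phosphate: 6.99 g/L × 4.06 L = 28.38 g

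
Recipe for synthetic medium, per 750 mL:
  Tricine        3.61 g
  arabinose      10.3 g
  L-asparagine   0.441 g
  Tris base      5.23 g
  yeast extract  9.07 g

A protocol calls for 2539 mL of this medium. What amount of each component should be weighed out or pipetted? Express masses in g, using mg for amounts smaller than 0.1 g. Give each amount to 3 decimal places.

Tricine 12.221 g; arabinose 34.869 g; L-asparagine 1.493 g; Tris base 17.705 g; yeast extract 30.705 g

Scale factor = 2539 mL / 750 mL = 3.38533.
Tricine: 3.61 g × (2539 mL / 750 mL) = 12.221 g
arabinose: 10.3 g × (2539 mL / 750 mL) = 34.869 g
L-asparagine: 0.441 g × (2539 mL / 750 mL) = 1.493 g
Tris base: 5.23 g × (2539 mL / 750 mL) = 17.705 g
yeast extract: 9.07 g × (2539 mL / 750 mL) = 30.705 g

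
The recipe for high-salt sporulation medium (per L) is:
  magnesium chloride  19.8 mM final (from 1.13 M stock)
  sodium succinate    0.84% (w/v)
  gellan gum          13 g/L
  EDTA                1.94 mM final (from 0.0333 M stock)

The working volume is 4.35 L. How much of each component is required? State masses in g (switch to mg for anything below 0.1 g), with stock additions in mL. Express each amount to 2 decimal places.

magnesium chloride 76.22 mL; sodium succinate 36.54 g; gellan gum 56.55 g; EDTA 253.42 mL

Scale factor relative to 1 L: 4.35.
magnesium chloride: C1V1 = C2V2 → 19.8 mM × 4350 mL ÷ 1130 mM = 76.22 mL
sodium succinate: 0.84 g per 100 mL × 4350 mL ÷ 100 = 36.54 g
gellan gum: 13 g/L × 4.35 L = 56.55 g
EDTA: V = C2·V2/C1 = 1.94 mM × 4350 mL ÷ 33.3 mM = 253.42 mL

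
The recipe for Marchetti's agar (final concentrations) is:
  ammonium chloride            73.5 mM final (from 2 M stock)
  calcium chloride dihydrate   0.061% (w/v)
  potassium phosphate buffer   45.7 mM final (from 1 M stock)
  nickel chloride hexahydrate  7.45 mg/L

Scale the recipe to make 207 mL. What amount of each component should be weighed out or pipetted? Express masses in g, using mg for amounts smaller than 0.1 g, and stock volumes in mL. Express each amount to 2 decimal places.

Working volume: 207 mL = 0.207 L.
ammonium chloride: dilute stock: 73.5 mM × 207 mL ÷ 2000 mM = 7.61 mL
calcium chloride dihydrate: 0.061% w/v = 0.61 g/L → 0.61 × 0.207 L = 0.13 g
potassium phosphate buffer: C1V1 = C2V2 → 45.7 mM × 207 mL ÷ 1000 mM = 9.46 mL
nickel chloride hexahydrate: 7.45 mg/L × 0.207 L = 1.54 mg

ammonium chloride 7.61 mL; calcium chloride dihydrate 0.13 g; potassium phosphate buffer 9.46 mL; nickel chloride hexahydrate 1.54 mg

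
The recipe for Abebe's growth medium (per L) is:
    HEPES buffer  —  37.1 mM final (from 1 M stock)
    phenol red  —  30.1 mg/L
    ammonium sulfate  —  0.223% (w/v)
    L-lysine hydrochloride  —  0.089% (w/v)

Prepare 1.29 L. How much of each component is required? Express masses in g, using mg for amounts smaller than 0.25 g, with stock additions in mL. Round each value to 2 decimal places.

Working volume: 1.29 L.
HEPES buffer: dilute stock: 37.1 mM × 1290 mL ÷ 1000 mM = 47.86 mL
phenol red: 30.1 mg/L × 1.29 L = 38.83 mg
ammonium sulfate: 0.223% w/v = 2.23 g/L → 2.23 × 1.29 L = 2.88 g
L-lysine hydrochloride: 0.089% w/v = 0.89 g/L → 0.89 × 1.29 L = 1.15 g

HEPES buffer 47.86 mL; phenol red 38.83 mg; ammonium sulfate 2.88 g; L-lysine hydrochloride 1.15 g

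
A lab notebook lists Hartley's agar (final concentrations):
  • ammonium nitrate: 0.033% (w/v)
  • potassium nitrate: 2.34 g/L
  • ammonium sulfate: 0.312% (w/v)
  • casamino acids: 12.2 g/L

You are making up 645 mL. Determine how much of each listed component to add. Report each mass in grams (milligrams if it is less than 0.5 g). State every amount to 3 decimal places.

ammonium nitrate 212.850 mg; potassium nitrate 1.509 g; ammonium sulfate 2.012 g; casamino acids 7.869 g

Target volume = 645 mL = 0.645 L.
ammonium nitrate: 0.033% w/v = 0.33 g/L → 0.33 × 0.645 L = 0.21285 g = 212.850 mg
potassium nitrate: 2.34 g/L × 0.645 L = 1.509 g
ammonium sulfate: 0.312% w/v = 3.12 g/L → 3.12 × 0.645 L = 2.012 g
casamino acids: 12.2 g/L × 0.645 L = 7.869 g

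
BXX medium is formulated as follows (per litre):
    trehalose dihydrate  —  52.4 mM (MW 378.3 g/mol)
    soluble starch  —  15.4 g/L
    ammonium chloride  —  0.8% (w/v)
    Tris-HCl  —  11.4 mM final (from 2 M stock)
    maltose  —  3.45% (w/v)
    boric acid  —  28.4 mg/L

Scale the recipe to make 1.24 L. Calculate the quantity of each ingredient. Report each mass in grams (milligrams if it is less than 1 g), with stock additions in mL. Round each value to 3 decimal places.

Working volume: 1.24 L.
trehalose dihydrate: 52.4 mmol/L × 378.3 g/mol × 1.24 L ÷ 1000 = 24.580 g
soluble starch: 15.4 g/L × 1.24 L = 19.096 g
ammonium chloride: 0.8 g per 100 mL × 1240 mL ÷ 100 = 9.920 g
Tris-HCl: dilute stock: 11.4 mM × 1240 mL ÷ 2000 mM = 7.068 mL
maltose: 3.45 g per 100 mL × 1240 mL ÷ 100 = 42.780 g
boric acid: 28.4 mg/L × 1.24 L = 35.216 mg

trehalose dihydrate 24.580 g; soluble starch 19.096 g; ammonium chloride 9.920 g; Tris-HCl 7.068 mL; maltose 42.780 g; boric acid 35.216 mg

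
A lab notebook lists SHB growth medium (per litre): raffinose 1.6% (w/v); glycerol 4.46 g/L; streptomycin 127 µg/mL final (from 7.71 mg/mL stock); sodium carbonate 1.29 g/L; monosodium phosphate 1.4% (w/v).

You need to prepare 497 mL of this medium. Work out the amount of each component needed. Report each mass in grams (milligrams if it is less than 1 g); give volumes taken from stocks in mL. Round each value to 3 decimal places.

Working volume: 497 mL = 0.497 L.
raffinose: 1.6 g per 100 mL × 497 mL ÷ 100 = 7.952 g
glycerol: 4.46 g/L × 0.497 L = 2.217 g
streptomycin: C1V1 = C2V2 → 127 µg/mL × 497 mL ÷ 7710 µg/mL = 8.187 mL
sodium carbonate: 1.29 g/L × 0.497 L = 0.64113 g = 641.130 mg
monosodium phosphate: 1.4 g per 100 mL × 497 mL ÷ 100 = 6.958 g

raffinose 7.952 g; glycerol 2.217 g; streptomycin 8.187 mL; sodium carbonate 641.130 mg; monosodium phosphate 6.958 g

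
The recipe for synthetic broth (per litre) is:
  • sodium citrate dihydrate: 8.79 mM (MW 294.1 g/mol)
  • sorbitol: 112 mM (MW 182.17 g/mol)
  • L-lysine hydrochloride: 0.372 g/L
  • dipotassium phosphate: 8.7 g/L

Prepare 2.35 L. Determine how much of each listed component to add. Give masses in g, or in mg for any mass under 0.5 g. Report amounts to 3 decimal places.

sodium citrate dihydrate 6.075 g; sorbitol 47.947 g; L-lysine hydrochloride 0.874 g; dipotassium phosphate 20.445 g

Working volume: 2.35 L.
sodium citrate dihydrate: 8.79 mmol/L × 294.1 g/mol × 2.35 L ÷ 1000 = 6.075 g
sorbitol: 112 mmol/L × 182.17 g/mol × 2.35 L ÷ 1000 = 47.947 g
L-lysine hydrochloride: 0.372 g/L × 2.35 L = 0.874 g
dipotassium phosphate: 8.7 g/L × 2.35 L = 20.445 g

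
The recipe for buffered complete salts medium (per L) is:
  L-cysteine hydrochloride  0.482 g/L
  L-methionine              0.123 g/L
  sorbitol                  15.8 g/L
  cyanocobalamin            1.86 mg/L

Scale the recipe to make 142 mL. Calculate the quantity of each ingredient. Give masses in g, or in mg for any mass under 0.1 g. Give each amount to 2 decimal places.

Target volume = 142 mL = 0.142 L.
L-cysteine hydrochloride: 0.482 g/L × 0.142 L = 0.068444 g = 68.44 mg
L-methionine: 0.123 g/L × 0.142 L = 0.017466 g = 17.47 mg
sorbitol: 15.8 g/L × 0.142 L = 2.24 g
cyanocobalamin: 1.86 mg/L × 0.142 L = 0.26 mg

L-cysteine hydrochloride 68.44 mg; L-methionine 17.47 mg; sorbitol 2.24 g; cyanocobalamin 0.26 mg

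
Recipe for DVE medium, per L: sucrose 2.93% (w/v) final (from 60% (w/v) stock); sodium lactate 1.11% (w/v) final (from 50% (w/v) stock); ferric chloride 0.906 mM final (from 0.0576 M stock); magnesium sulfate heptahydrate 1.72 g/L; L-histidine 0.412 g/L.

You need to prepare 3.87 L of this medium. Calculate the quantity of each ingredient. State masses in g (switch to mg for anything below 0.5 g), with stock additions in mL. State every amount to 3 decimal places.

sucrose 188.985 mL; sodium lactate 85.914 mL; ferric chloride 60.872 mL; magnesium sulfate heptahydrate 6.656 g; L-histidine 1.594 g

Working volume: 3.87 L.
sucrose: C1V1 = C2V2 → 2.93% ÷ 60% × 3870 mL = 188.985 mL
sodium lactate: C1V1 = C2V2 → 1.11% ÷ 50% × 3870 mL = 85.914 mL
ferric chloride: V = C2·V2/C1 = 0.906 mM × 3870 mL ÷ 57.6 mM = 60.872 mL
magnesium sulfate heptahydrate: 1.72 g/L × 3.87 L = 6.656 g
L-histidine: 0.412 g/L × 3.87 L = 1.594 g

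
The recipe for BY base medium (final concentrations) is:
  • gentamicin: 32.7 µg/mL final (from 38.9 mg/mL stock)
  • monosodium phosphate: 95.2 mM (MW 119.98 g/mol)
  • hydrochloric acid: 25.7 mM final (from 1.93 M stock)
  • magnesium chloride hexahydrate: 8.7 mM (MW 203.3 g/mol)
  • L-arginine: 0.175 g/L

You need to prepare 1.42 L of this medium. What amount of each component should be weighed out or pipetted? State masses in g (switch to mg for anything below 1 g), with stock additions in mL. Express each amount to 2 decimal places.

gentamicin 1.19 mL; monosodium phosphate 16.22 g; hydrochloric acid 18.91 mL; magnesium chloride hexahydrate 2.51 g; L-arginine 248.50 mg

Working volume: 1.42 L.
gentamicin: V = C2·V2/C1 = 32.7 µg/mL × 1420 mL ÷ 38900 µg/mL = 1.19 mL
monosodium phosphate: 95.2 mmol/L × 119.98 g/mol × 1.42 L ÷ 1000 = 16.22 g
hydrochloric acid: C1V1 = C2V2 → 25.7 mM × 1420 mL ÷ 1930 mM = 18.91 mL
magnesium chloride hexahydrate: 8.7 mmol/L × 203.3 g/mol × 1.42 L ÷ 1000 = 2.51 g
L-arginine: 0.175 g/L × 1.42 L = 0.2485 g = 248.50 mg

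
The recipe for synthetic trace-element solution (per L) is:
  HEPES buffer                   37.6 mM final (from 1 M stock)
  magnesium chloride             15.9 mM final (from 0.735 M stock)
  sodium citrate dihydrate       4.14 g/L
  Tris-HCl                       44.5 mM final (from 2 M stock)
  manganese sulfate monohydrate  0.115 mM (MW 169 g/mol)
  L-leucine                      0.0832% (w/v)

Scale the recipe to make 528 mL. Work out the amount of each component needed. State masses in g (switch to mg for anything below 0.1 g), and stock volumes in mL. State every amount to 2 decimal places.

Target volume = 528 mL = 0.528 L.
HEPES buffer: dilute stock: 37.6 mM × 528 mL ÷ 1000 mM = 19.85 mL
magnesium chloride: dilute stock: 15.9 mM × 528 mL ÷ 735 mM = 11.42 mL
sodium citrate dihydrate: 4.14 g/L × 0.528 L = 2.19 g
Tris-HCl: dilute stock: 44.5 mM × 528 mL ÷ 2000 mM = 11.75 mL
manganese sulfate monohydrate: 0.115 mmol/L × 169 mg/mmol × 0.528 L = 10.26 mg
L-leucine: 0.0832 g per 100 mL × 528 mL ÷ 100 = 0.44 g

HEPES buffer 19.85 mL; magnesium chloride 11.42 mL; sodium citrate dihydrate 2.19 g; Tris-HCl 11.75 mL; manganese sulfate monohydrate 10.26 mg; L-leucine 0.44 g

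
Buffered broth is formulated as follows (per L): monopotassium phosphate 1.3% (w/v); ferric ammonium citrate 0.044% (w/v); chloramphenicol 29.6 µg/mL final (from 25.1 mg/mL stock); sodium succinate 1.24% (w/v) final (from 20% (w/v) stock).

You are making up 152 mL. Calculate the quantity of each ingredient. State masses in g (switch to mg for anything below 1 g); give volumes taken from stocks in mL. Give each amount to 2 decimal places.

monopotassium phosphate 1.98 g; ferric ammonium citrate 66.88 mg; chloramphenicol 0.18 mL; sodium succinate 9.42 mL

Working volume: 152 mL = 0.152 L.
monopotassium phosphate: 1.3% w/v = 13 g/L → 13 × 0.152 L = 1.98 g
ferric ammonium citrate: 0.044 g per 100 mL × 152 mL ÷ 100 = 0.06688 g = 66.88 mg
chloramphenicol: C1V1 = C2V2 → 29.6 µg/mL × 152 mL ÷ 25100 µg/mL = 0.18 mL
sodium succinate: C1V1 = C2V2 → 1.24% ÷ 20% × 152 mL = 9.42 mL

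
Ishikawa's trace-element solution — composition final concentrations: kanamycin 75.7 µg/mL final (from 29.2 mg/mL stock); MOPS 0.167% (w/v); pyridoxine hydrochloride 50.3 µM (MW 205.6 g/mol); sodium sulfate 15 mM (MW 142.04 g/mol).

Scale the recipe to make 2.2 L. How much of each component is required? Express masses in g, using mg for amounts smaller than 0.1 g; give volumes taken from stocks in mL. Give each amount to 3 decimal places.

Working volume: 2.2 L.
kanamycin: dilute stock: 75.7 µg/mL × 2200 mL ÷ 29200 µg/mL = 5.703 mL
MOPS: 0.167 g per 100 mL × 2200 mL ÷ 100 = 3.674 g
pyridoxine hydrochloride: 50.3 µmol/L × 205.6 g/mol × 2.2 L ÷ 1000 = 22.752 mg
sodium sulfate: 15 mmol/L × 142.04 g/mol × 2.2 L ÷ 1000 = 4.687 g

kanamycin 5.703 mL; MOPS 3.674 g; pyridoxine hydrochloride 22.752 mg; sodium sulfate 4.687 g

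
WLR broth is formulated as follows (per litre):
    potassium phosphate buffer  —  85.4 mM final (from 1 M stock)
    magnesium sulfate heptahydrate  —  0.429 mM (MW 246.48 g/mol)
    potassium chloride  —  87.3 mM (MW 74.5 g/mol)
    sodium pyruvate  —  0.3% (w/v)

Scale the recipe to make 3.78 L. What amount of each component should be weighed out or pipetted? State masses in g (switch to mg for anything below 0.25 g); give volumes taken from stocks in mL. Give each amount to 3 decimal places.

potassium phosphate buffer 322.812 mL; magnesium sulfate heptahydrate 0.400 g; potassium chloride 24.585 g; sodium pyruvate 11.340 g

Working volume: 3.78 L.
potassium phosphate buffer: C1V1 = C2V2 → 85.4 mM × 3780 mL ÷ 1000 mM = 322.812 mL
magnesium sulfate heptahydrate: 0.429 mmol/L × 246.48 g/mol × 3.78 L ÷ 1000 = 0.400 g
potassium chloride: 87.3 mmol/L × 74.5 g/mol × 3.78 L ÷ 1000 = 24.585 g
sodium pyruvate: 0.3 g per 100 mL × 3780 mL ÷ 100 = 11.340 g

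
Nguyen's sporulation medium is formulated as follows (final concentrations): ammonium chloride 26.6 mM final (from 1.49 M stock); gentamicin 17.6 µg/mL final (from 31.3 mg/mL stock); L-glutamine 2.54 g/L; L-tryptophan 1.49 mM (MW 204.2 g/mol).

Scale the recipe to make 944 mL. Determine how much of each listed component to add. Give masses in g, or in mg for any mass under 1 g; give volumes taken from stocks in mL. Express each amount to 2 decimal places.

Working volume: 944 mL = 0.944 L.
ammonium chloride: C1V1 = C2V2 → 26.6 mM × 944 mL ÷ 1490 mM = 16.85 mL
gentamicin: V = C2·V2/C1 = 17.6 µg/mL × 944 mL ÷ 31300 µg/mL = 0.53 mL
L-glutamine: 2.54 g/L × 0.944 L = 2.40 g
L-tryptophan: 1.49 mmol/L × 204.2 mg/mmol × 0.944 L = 287.22 mg

ammonium chloride 16.85 mL; gentamicin 0.53 mL; L-glutamine 2.40 g; L-tryptophan 287.22 mg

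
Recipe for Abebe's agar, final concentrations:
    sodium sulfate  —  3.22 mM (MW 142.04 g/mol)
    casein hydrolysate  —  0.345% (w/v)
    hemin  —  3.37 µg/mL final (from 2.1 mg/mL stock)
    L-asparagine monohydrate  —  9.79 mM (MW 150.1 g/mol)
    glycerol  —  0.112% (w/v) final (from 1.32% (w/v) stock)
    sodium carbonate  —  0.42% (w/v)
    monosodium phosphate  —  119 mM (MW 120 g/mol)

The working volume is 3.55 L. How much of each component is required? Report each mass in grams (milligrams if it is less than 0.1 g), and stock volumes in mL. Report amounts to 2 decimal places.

Working volume: 3.55 L.
sodium sulfate: 3.22 mmol/L × 142.04 g/mol × 3.55 L ÷ 1000 = 1.62 g
casein hydrolysate: 0.345% w/v = 3.45 g/L → 3.45 × 3.55 L = 12.25 g
hemin: dilute stock: 3.37 µg/mL × 3550 mL ÷ 2100 µg/mL = 5.70 mL
L-asparagine monohydrate: 9.79 mmol/L × 150.1 g/mol × 3.55 L ÷ 1000 = 5.22 g
glycerol: V = C2·V2/C1 = 0.112% ÷ 1.32% × 3550 mL = 301.21 mL
sodium carbonate: 0.42 g per 100 mL × 3550 mL ÷ 100 = 14.91 g
monosodium phosphate: 119 mmol/L × 120 g/mol × 3.55 L ÷ 1000 = 50.69 g

sodium sulfate 1.62 g; casein hydrolysate 12.25 g; hemin 5.70 mL; L-asparagine monohydrate 5.22 g; glycerol 301.21 mL; sodium carbonate 14.91 g; monosodium phosphate 50.69 g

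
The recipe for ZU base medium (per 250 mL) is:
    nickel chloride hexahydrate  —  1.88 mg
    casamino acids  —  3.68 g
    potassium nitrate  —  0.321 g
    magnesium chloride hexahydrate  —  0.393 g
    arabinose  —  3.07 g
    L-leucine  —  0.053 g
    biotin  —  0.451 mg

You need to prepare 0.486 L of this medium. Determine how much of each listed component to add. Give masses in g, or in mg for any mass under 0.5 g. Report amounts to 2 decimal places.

Ratio of target to recipe volume: 486 / 250 = 1.944.
nickel chloride hexahydrate: 1.88 mg × (486 mL / 250 mL) = 3.65 mg
casamino acids: 3.68 g × (486 mL / 250 mL) = 7.15 g
potassium nitrate: 0.321 g × (486 mL / 250 mL) = 0.62 g
magnesium chloride hexahydrate: 0.393 g × (486 mL / 250 mL) = 0.76 g
arabinose: 3.07 g × (486 mL / 250 mL) = 5.97 g
L-leucine: 0.053 g × (486 mL / 250 mL) = 0.103032 g = 103.03 mg
biotin: 0.451 mg × (486 mL / 250 mL) = 0.88 mg

nickel chloride hexahydrate 3.65 mg; casamino acids 7.15 g; potassium nitrate 0.62 g; magnesium chloride hexahydrate 0.76 g; arabinose 5.97 g; L-leucine 103.03 mg; biotin 0.88 mg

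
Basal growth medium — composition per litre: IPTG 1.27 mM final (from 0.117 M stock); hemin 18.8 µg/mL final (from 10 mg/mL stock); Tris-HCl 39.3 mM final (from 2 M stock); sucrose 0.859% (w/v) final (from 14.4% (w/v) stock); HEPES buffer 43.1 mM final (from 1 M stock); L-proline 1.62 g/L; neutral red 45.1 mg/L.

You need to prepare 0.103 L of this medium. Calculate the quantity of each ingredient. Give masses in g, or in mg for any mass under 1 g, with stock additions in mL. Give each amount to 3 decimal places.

IPTG 1.118 mL; hemin 0.194 mL; Tris-HCl 2.024 mL; sucrose 6.144 mL; HEPES buffer 4.439 mL; L-proline 166.860 mg; neutral red 4.645 mg

Scale factor relative to 1 L: 0.103.
IPTG: dilute stock: 1.27 mM × 103 mL ÷ 117 mM = 1.118 mL
hemin: dilute stock: 18.8 µg/mL × 103 mL ÷ 10000 µg/mL = 0.194 mL
Tris-HCl: C1V1 = C2V2 → 39.3 mM × 103 mL ÷ 2000 mM = 2.024 mL
sucrose: dilute stock: 0.859% ÷ 14.4% × 103 mL = 6.144 mL
HEPES buffer: dilute stock: 43.1 mM × 103 mL ÷ 1000 mM = 4.439 mL
L-proline: 1.62 g/L × 0.103 L = 0.16686 g = 166.860 mg
neutral red: 45.1 mg/L × 0.103 L = 4.645 mg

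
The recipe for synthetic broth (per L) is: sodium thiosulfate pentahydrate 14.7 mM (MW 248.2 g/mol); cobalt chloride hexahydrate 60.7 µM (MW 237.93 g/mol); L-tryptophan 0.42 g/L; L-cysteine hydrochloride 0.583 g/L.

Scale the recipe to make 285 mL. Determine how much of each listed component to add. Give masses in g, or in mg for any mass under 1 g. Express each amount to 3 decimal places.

sodium thiosulfate pentahydrate 1.040 g; cobalt chloride hexahydrate 4.116 mg; L-tryptophan 119.700 mg; L-cysteine hydrochloride 166.155 mg

Target volume = 285 mL = 0.285 L.
sodium thiosulfate pentahydrate: 14.7 mmol/L × 248.2 g/mol × 0.285 L ÷ 1000 = 1.040 g
cobalt chloride hexahydrate: 60.7 µmol/L × 237.93 g/mol × 0.285 L ÷ 1000 = 4.116 mg
L-tryptophan: 0.42 g/L × 0.285 L = 0.1197 g = 119.700 mg
L-cysteine hydrochloride: 0.583 g/L × 0.285 L = 0.166155 g = 166.155 mg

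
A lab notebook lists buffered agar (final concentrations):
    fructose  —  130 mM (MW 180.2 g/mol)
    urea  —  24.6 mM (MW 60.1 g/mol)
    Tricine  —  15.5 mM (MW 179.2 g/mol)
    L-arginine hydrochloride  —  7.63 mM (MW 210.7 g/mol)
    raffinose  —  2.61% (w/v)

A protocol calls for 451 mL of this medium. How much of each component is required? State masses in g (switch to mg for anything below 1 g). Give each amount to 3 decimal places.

Working volume: 451 mL = 0.451 L.
fructose: 130 mmol/L × 180.2 g/mol × 0.451 L ÷ 1000 = 10.565 g
urea: 24.6 mmol/L × 60.1 mg/mmol × 0.451 L = 666.785 mg
Tricine: 15.5 mmol/L × 179.2 g/mol × 0.451 L ÷ 1000 = 1.253 g
L-arginine hydrochloride: 7.63 mmol/L × 210.7 mg/mmol × 0.451 L = 725.046 mg
raffinose: 2.61 g per 100 mL × 451 mL ÷ 100 = 11.771 g

fructose 10.565 g; urea 666.785 mg; Tricine 1.253 g; L-arginine hydrochloride 725.046 mg; raffinose 11.771 g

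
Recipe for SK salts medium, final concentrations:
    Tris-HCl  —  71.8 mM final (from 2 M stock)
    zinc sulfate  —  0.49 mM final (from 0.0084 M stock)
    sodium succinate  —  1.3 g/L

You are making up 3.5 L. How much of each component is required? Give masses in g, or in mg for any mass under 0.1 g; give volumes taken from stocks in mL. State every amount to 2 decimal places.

Scale factor relative to 1 L: 3.5.
Tris-HCl: V = C2·V2/C1 = 71.8 mM × 3500 mL ÷ 2000 mM = 125.65 mL
zinc sulfate: V = C2·V2/C1 = 0.49 mM × 3500 mL ÷ 8.4 mM = 204.17 mL
sodium succinate: 1.3 g/L × 3.5 L = 4.55 g

Tris-HCl 125.65 mL; zinc sulfate 204.17 mL; sodium succinate 4.55 g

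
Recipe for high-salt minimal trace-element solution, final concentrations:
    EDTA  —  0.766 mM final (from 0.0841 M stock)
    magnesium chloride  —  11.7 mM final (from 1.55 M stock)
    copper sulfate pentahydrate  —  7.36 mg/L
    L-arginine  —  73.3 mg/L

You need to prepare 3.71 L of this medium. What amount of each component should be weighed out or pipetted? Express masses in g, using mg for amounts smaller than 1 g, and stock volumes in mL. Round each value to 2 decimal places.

Scale factor relative to 1 L: 3.71.
EDTA: V = C2·V2/C1 = 0.766 mM × 3710 mL ÷ 84.1 mM = 33.79 mL
magnesium chloride: dilute stock: 11.7 mM × 3710 mL ÷ 1550 mM = 28.00 mL
copper sulfate pentahydrate: 7.36 mg/L × 3.71 L = 27.31 mg
L-arginine: 73.3 mg/L × 3.71 L = 271.94 mg

EDTA 33.79 mL; magnesium chloride 28.00 mL; copper sulfate pentahydrate 27.31 mg; L-arginine 271.94 mg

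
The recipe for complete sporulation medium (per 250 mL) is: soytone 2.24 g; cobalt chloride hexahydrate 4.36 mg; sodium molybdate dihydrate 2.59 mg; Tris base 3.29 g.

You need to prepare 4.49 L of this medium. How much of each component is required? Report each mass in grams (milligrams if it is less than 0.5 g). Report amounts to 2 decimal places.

soytone 40.23 g; cobalt chloride hexahydrate 78.31 mg; sodium molybdate dihydrate 46.52 mg; Tris base 59.09 g

Scale factor = 4490 mL / 250 mL = 17.96.
soytone: 2.24 g × (4490 mL / 250 mL) = 40.23 g
cobalt chloride hexahydrate: 4.36 mg × (4490 mL / 250 mL) = 78.31 mg
sodium molybdate dihydrate: 2.59 mg × (4490 mL / 250 mL) = 46.52 mg
Tris base: 3.29 g × (4490 mL / 250 mL) = 59.09 g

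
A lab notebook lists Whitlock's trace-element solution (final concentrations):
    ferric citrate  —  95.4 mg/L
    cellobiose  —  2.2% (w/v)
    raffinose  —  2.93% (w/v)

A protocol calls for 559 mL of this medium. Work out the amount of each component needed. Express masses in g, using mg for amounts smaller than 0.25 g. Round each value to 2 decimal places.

ferric citrate 53.33 mg; cellobiose 12.30 g; raffinose 16.38 g

Scale factor relative to 1 L: 0.559.
ferric citrate: 95.4 mg/L × 0.559 L = 53.33 mg
cellobiose: 2.2 g per 100 mL × 559 mL ÷ 100 = 12.30 g
raffinose: 2.93% w/v = 29.3 g/L → 29.3 × 0.559 L = 16.38 g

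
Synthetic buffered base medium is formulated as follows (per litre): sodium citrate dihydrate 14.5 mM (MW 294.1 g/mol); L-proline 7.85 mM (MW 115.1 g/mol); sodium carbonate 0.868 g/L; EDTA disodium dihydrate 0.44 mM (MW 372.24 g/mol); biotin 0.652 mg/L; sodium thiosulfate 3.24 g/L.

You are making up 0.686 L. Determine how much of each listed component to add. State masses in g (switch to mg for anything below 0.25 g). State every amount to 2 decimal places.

Scale factor relative to 1 L: 0.686.
sodium citrate dihydrate: 14.5 mmol/L × 294.1 g/mol × 0.686 L ÷ 1000 = 2.93 g
L-proline: 7.85 mmol/L × 115.1 g/mol × 0.686 L ÷ 1000 = 0.62 g
sodium carbonate: 0.868 g/L × 0.686 L = 0.60 g
EDTA disodium dihydrate: 0.44 mmol/L × 372.24 mg/mmol × 0.686 L = 112.36 mg
biotin: 0.652 mg/L × 0.686 L = 0.45 mg
sodium thiosulfate: 3.24 g/L × 0.686 L = 2.22 g

sodium citrate dihydrate 2.93 g; L-proline 0.62 g; sodium carbonate 0.60 g; EDTA disodium dihydrate 112.36 mg; biotin 0.45 mg; sodium thiosulfate 2.22 g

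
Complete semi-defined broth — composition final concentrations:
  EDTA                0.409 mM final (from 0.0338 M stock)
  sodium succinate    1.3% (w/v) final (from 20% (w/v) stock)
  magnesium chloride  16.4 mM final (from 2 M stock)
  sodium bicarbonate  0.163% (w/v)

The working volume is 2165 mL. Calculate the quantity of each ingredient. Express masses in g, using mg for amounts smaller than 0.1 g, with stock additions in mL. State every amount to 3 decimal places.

Scale factor relative to 1 L: 2.165.
EDTA: V = C2·V2/C1 = 0.409 mM × 2165 mL ÷ 33.8 mM = 26.198 mL
sodium succinate: C1V1 = C2V2 → 1.3% ÷ 20% × 2165 mL = 140.725 mL
magnesium chloride: dilute stock: 16.4 mM × 2165 mL ÷ 2000 mM = 17.753 mL
sodium bicarbonate: 0.163% w/v = 1.63 g/L → 1.63 × 2.165 L = 3.529 g

EDTA 26.198 mL; sodium succinate 140.725 mL; magnesium chloride 17.753 mL; sodium bicarbonate 3.529 g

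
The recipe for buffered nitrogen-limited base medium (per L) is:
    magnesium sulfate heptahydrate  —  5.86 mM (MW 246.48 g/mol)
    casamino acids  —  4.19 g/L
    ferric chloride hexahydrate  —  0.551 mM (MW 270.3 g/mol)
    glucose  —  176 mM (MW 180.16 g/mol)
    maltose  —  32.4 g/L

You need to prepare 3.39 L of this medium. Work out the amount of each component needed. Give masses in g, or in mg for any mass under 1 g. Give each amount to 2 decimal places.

Scale factor relative to 1 L: 3.39.
magnesium sulfate heptahydrate: 5.86 mmol/L × 246.48 g/mol × 3.39 L ÷ 1000 = 4.90 g
casamino acids: 4.19 g/L × 3.39 L = 14.20 g
ferric chloride hexahydrate: 0.551 mmol/L × 270.3 mg/mmol × 3.39 L = 504.89 mg
glucose: 176 mmol/L × 180.16 g/mol × 3.39 L ÷ 1000 = 107.49 g
maltose: 32.4 g/L × 3.39 L = 109.84 g

magnesium sulfate heptahydrate 4.90 g; casamino acids 14.20 g; ferric chloride hexahydrate 504.89 mg; glucose 107.49 g; maltose 109.84 g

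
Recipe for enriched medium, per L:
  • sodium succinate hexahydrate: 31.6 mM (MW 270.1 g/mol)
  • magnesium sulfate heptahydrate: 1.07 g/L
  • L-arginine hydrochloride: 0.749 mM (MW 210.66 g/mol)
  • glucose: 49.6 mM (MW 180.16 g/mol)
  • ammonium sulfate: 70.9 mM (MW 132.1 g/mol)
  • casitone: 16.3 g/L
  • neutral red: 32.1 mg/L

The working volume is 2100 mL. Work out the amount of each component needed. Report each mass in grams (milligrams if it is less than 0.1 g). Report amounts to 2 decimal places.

Scale factor relative to 1 L: 2.1.
sodium succinate hexahydrate: 31.6 mmol/L × 270.1 g/mol × 2.1 L ÷ 1000 = 17.92 g
magnesium sulfate heptahydrate: 1.07 g/L × 2.1 L = 2.25 g
L-arginine hydrochloride: 0.749 mmol/L × 210.66 g/mol × 2.1 L ÷ 1000 = 0.33 g
glucose: 49.6 mmol/L × 180.16 g/mol × 2.1 L ÷ 1000 = 18.77 g
ammonium sulfate: 70.9 mmol/L × 132.1 g/mol × 2.1 L ÷ 1000 = 19.67 g
casitone: 16.3 g/L × 2.1 L = 34.23 g
neutral red: 32.1 mg/L × 2.1 L = 67.41 mg

sodium succinate hexahydrate 17.92 g; magnesium sulfate heptahydrate 2.25 g; L-arginine hydrochloride 0.33 g; glucose 18.77 g; ammonium sulfate 19.67 g; casitone 34.23 g; neutral red 67.41 mg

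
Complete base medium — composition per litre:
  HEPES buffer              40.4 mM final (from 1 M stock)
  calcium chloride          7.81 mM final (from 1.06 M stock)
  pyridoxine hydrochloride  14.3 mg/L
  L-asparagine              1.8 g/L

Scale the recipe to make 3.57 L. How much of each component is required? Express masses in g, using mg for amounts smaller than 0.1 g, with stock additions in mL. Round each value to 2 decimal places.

Working volume: 3.57 L.
HEPES buffer: V = C2·V2/C1 = 40.4 mM × 3570 mL ÷ 1000 mM = 144.23 mL
calcium chloride: V = C2·V2/C1 = 7.81 mM × 3570 mL ÷ 1060 mM = 26.30 mL
pyridoxine hydrochloride: 14.3 mg/L × 3.57 L = 51.05 mg
L-asparagine: 1.8 g/L × 3.57 L = 6.43 g

HEPES buffer 144.23 mL; calcium chloride 26.30 mL; pyridoxine hydrochloride 51.05 mg; L-asparagine 6.43 g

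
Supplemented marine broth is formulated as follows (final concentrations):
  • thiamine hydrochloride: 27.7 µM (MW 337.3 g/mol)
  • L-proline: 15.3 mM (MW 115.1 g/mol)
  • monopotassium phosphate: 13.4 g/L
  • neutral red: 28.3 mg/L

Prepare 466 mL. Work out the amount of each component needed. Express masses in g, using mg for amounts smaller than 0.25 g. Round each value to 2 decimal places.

thiamine hydrochloride 4.35 mg; L-proline 0.82 g; monopotassium phosphate 6.24 g; neutral red 13.19 mg

Scale factor relative to 1 L: 0.466.
thiamine hydrochloride: 27.7 µmol/L × 337.3 g/mol × 0.466 L ÷ 1000 = 4.35 mg
L-proline: 15.3 mmol/L × 115.1 g/mol × 0.466 L ÷ 1000 = 0.82 g
monopotassium phosphate: 13.4 g/L × 0.466 L = 6.24 g
neutral red: 28.3 mg/L × 0.466 L = 13.19 mg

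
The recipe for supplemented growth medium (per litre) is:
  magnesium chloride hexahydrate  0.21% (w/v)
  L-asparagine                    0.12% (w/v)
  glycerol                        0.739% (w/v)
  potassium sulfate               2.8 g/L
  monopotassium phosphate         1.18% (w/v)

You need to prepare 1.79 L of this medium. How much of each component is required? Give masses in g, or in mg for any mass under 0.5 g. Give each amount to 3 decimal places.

magnesium chloride hexahydrate 3.759 g; L-asparagine 2.148 g; glycerol 13.228 g; potassium sulfate 5.012 g; monopotassium phosphate 21.122 g

Working volume: 1.79 L.
magnesium chloride hexahydrate: 0.21% w/v = 2.1 g/L → 2.1 × 1.79 L = 3.759 g
L-asparagine: 0.12 g per 100 mL × 1790 mL ÷ 100 = 2.148 g
glycerol: 0.739 g per 100 mL × 1790 mL ÷ 100 = 13.228 g
potassium sulfate: 2.8 g/L × 1.79 L = 5.012 g
monopotassium phosphate: 1.18 g per 100 mL × 1790 mL ÷ 100 = 21.122 g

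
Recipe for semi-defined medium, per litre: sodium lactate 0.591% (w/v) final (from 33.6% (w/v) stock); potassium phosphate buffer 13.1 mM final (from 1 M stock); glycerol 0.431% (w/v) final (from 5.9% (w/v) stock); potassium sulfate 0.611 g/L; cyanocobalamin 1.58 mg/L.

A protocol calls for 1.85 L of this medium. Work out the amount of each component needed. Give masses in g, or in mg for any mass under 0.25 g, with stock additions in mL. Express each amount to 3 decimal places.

Scale factor relative to 1 L: 1.85.
sodium lactate: C1V1 = C2V2 → 0.591% ÷ 33.6% × 1850 mL = 32.540 mL
potassium phosphate buffer: V = C2·V2/C1 = 13.1 mM × 1850 mL ÷ 1000 mM = 24.235 mL
glycerol: dilute stock: 0.431% ÷ 5.9% × 1850 mL = 135.144 mL
potassium sulfate: 0.611 g/L × 1.85 L = 1.130 g
cyanocobalamin: 1.58 mg/L × 1.85 L = 2.923 mg

sodium lactate 32.540 mL; potassium phosphate buffer 24.235 mL; glycerol 135.144 mL; potassium sulfate 1.130 g; cyanocobalamin 2.923 mg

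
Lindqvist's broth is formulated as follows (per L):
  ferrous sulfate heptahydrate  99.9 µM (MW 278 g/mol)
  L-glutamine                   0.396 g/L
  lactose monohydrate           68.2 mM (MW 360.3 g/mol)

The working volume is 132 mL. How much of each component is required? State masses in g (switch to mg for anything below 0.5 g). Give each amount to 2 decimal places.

ferrous sulfate heptahydrate 3.67 mg; L-glutamine 52.27 mg; lactose monohydrate 3.24 g

Target volume = 132 mL = 0.132 L.
ferrous sulfate heptahydrate: 99.9 µmol/L × 278 g/mol × 0.132 L ÷ 1000 = 3.67 mg
L-glutamine: 0.396 g/L × 0.132 L = 0.052272 g = 52.27 mg
lactose monohydrate: 68.2 mmol/L × 360.3 g/mol × 0.132 L ÷ 1000 = 3.24 g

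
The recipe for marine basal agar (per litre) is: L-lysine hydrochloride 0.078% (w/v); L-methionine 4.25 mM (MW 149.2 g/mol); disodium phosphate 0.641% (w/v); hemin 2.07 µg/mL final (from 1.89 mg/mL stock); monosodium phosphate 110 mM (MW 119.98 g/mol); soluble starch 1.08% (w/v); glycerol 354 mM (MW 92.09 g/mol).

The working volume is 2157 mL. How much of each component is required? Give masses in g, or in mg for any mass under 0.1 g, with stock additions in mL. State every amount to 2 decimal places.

L-lysine hydrochloride 1.68 g; L-methionine 1.37 g; disodium phosphate 13.83 g; hemin 2.36 mL; monosodium phosphate 28.47 g; soluble starch 23.30 g; glycerol 70.32 g

Scale factor relative to 1 L: 2.157.
L-lysine hydrochloride: 0.078% w/v = 0.78 g/L → 0.78 × 2.157 L = 1.68 g
L-methionine: 4.25 mmol/L × 149.2 g/mol × 2.157 L ÷ 1000 = 1.37 g
disodium phosphate: 0.641 g per 100 mL × 2157 mL ÷ 100 = 13.83 g
hemin: C1V1 = C2V2 → 2.07 µg/mL × 2157 mL ÷ 1890 µg/mL = 2.36 mL
monosodium phosphate: 110 mmol/L × 119.98 g/mol × 2.157 L ÷ 1000 = 28.47 g
soluble starch: 1.08 g per 100 mL × 2157 mL ÷ 100 = 23.30 g
glycerol: 354 mmol/L × 92.09 g/mol × 2.157 L ÷ 1000 = 70.32 g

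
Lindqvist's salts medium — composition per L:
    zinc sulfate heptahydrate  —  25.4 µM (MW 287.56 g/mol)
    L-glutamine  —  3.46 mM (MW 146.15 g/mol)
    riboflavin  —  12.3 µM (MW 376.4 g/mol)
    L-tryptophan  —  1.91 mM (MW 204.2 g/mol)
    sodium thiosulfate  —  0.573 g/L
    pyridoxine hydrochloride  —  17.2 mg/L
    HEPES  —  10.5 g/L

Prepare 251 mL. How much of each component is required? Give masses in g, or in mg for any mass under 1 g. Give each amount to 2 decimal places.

zinc sulfate heptahydrate 1.83 mg; L-glutamine 126.93 mg; riboflavin 1.16 mg; L-tryptophan 97.90 mg; sodium thiosulfate 143.82 mg; pyridoxine hydrochloride 4.32 mg; HEPES 2.64 g

Scale factor relative to 1 L: 0.251.
zinc sulfate heptahydrate: 25.4 µmol/L × 287.56 g/mol × 0.251 L ÷ 1000 = 1.83 mg
L-glutamine: 3.46 mmol/L × 146.15 mg/mmol × 0.251 L = 126.93 mg
riboflavin: 12.3 µmol/L × 376.4 g/mol × 0.251 L ÷ 1000 = 1.16 mg
L-tryptophan: 1.91 mmol/L × 204.2 mg/mmol × 0.251 L = 97.90 mg
sodium thiosulfate: 0.573 g/L × 0.251 L = 0.143823 g = 143.82 mg
pyridoxine hydrochloride: 17.2 mg/L × 0.251 L = 4.32 mg
HEPES: 10.5 g/L × 0.251 L = 2.64 g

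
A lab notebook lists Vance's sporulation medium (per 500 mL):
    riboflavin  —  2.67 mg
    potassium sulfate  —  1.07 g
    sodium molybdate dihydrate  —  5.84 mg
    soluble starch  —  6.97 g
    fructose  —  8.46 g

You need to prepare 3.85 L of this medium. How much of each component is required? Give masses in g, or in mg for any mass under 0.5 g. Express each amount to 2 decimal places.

Scale factor = 3850 mL / 500 mL = 7.7.
riboflavin: 2.67 mg × (3850 mL / 500 mL) = 20.56 mg
potassium sulfate: 1.07 g × (3850 mL / 500 mL) = 8.24 g
sodium molybdate dihydrate: 5.84 mg × (3850 mL / 500 mL) = 44.97 mg
soluble starch: 6.97 g × (3850 mL / 500 mL) = 53.67 g
fructose: 8.46 g × (3850 mL / 500 mL) = 65.14 g

riboflavin 20.56 mg; potassium sulfate 8.24 g; sodium molybdate dihydrate 44.97 mg; soluble starch 53.67 g; fructose 65.14 g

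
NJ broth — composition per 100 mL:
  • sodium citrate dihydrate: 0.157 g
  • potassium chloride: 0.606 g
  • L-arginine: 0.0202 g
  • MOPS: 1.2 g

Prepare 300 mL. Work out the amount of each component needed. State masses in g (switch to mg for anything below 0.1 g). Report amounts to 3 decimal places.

Ratio of target to recipe volume: 300 / 100 = 3.
sodium citrate dihydrate: 0.157 g × (300 mL / 100 mL) = 0.471 g
potassium chloride: 0.606 g × (300 mL / 100 mL) = 1.818 g
L-arginine: 0.0202 g × (300 mL / 100 mL) = 0.0606 g = 60.600 mg
MOPS: 1.2 g × (300 mL / 100 mL) = 3.600 g

sodium citrate dihydrate 0.471 g; potassium chloride 1.818 g; L-arginine 60.600 mg; MOPS 3.600 g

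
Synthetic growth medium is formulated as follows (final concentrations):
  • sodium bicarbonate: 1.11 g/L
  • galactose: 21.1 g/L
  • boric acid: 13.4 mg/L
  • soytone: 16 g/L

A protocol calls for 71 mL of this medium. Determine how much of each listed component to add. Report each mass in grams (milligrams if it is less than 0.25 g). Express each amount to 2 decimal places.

Scale factor relative to 1 L: 0.071.
sodium bicarbonate: 1.11 g/L × 0.071 L = 0.07881 g = 78.81 mg
galactose: 21.1 g/L × 0.071 L = 1.50 g
boric acid: 13.4 mg/L × 0.071 L = 0.95 mg
soytone: 16 g/L × 0.071 L = 1.14 g

sodium bicarbonate 78.81 mg; galactose 1.50 g; boric acid 0.95 mg; soytone 1.14 g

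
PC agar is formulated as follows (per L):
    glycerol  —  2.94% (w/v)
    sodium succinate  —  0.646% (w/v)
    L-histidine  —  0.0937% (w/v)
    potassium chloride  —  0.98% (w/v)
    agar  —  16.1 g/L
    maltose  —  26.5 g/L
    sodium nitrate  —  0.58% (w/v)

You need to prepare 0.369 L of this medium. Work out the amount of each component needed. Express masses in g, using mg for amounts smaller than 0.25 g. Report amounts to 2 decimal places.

Scale factor relative to 1 L: 0.369.
glycerol: 2.94 g per 100 mL × 369 mL ÷ 100 = 10.85 g
sodium succinate: 0.646% w/v = 6.46 g/L → 6.46 × 0.369 L = 2.38 g
L-histidine: 0.0937 g per 100 mL × 369 mL ÷ 100 = 0.35 g
potassium chloride: 0.98 g per 100 mL × 369 mL ÷ 100 = 3.62 g
agar: 16.1 g/L × 0.369 L = 5.94 g
maltose: 26.5 g/L × 0.369 L = 9.78 g
sodium nitrate: 0.58% w/v = 5.8 g/L → 5.8 × 0.369 L = 2.14 g

glycerol 10.85 g; sodium succinate 2.38 g; L-histidine 0.35 g; potassium chloride 3.62 g; agar 5.94 g; maltose 9.78 g; sodium nitrate 2.14 g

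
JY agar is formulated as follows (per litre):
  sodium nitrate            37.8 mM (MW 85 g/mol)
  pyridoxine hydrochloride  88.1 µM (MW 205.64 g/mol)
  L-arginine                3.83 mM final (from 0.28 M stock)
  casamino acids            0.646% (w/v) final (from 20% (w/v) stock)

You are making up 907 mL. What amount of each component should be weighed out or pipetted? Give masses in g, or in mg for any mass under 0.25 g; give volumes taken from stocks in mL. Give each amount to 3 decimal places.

Target volume = 907 mL = 0.907 L.
sodium nitrate: 37.8 mmol/L × 85 g/mol × 0.907 L ÷ 1000 = 2.914 g
pyridoxine hydrochloride: 88.1 µmol/L × 205.64 g/mol × 0.907 L ÷ 1000 = 16.432 mg
L-arginine: V = C2·V2/C1 = 3.83 mM × 907 mL ÷ 280 mM = 12.406 mL
casamino acids: C1V1 = C2V2 → 0.646% ÷ 20% × 907 mL = 29.296 mL

sodium nitrate 2.914 g; pyridoxine hydrochloride 16.432 mg; L-arginine 12.406 mL; casamino acids 29.296 mL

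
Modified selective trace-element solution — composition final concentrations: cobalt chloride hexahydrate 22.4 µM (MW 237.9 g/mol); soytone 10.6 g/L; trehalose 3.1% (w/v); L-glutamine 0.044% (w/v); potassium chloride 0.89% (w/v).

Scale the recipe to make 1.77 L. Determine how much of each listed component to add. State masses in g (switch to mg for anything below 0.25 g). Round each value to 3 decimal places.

cobalt chloride hexahydrate 9.432 mg; soytone 18.762 g; trehalose 54.870 g; L-glutamine 0.779 g; potassium chloride 15.753 g

Working volume: 1.77 L.
cobalt chloride hexahydrate: 22.4 µmol/L × 237.9 g/mol × 1.77 L ÷ 1000 = 9.432 mg
soytone: 10.6 g/L × 1.77 L = 18.762 g
trehalose: 3.1 g per 100 mL × 1770 mL ÷ 100 = 54.870 g
L-glutamine: 0.044 g per 100 mL × 1770 mL ÷ 100 = 0.779 g
potassium chloride: 0.89% w/v = 8.9 g/L → 8.9 × 1.77 L = 15.753 g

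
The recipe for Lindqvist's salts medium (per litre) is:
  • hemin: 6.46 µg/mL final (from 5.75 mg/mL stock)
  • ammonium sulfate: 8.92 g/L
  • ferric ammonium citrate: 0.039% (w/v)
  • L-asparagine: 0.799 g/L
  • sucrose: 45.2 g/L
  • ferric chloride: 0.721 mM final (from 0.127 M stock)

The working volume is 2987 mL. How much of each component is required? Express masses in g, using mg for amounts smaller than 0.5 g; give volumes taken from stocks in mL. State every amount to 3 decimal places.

Target volume = 2987 mL = 2.987 L.
hemin: V = C2·V2/C1 = 6.46 µg/mL × 2987 mL ÷ 5750 µg/mL = 3.356 mL
ammonium sulfate: 8.92 g/L × 2.987 L = 26.644 g
ferric ammonium citrate: 0.039 g per 100 mL × 2987 mL ÷ 100 = 1.165 g
L-asparagine: 0.799 g/L × 2.987 L = 2.387 g
sucrose: 45.2 g/L × 2.987 L = 135.012 g
ferric chloride: dilute stock: 0.721 mM × 2987 mL ÷ 127 mM = 16.958 mL

hemin 3.356 mL; ammonium sulfate 26.644 g; ferric ammonium citrate 1.165 g; L-asparagine 2.387 g; sucrose 135.012 g; ferric chloride 16.958 mL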